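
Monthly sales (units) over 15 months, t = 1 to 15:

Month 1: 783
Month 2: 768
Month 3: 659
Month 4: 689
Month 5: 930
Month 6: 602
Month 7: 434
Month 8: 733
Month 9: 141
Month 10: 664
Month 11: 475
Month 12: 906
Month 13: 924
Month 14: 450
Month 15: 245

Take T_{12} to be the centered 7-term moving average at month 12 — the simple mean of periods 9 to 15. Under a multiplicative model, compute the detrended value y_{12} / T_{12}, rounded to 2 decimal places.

Trend T_12 = (141 + 664 + 475 + 906 + 924 + 450 + 245) / 7 = 3805/7 = 543.5714
Ratio to trend: 906 / 543.5714 = 1.67

1.67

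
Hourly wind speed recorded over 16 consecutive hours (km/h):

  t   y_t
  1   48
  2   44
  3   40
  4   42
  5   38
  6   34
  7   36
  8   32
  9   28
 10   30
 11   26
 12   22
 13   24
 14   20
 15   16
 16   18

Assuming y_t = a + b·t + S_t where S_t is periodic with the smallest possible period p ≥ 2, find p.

First differences y_{t+1} − y_t: -4, -4, 2, -4, -4, 2, -4, -4, …
The difference pattern repeats every 3 terms and not for any smaller step, so p = 3.

3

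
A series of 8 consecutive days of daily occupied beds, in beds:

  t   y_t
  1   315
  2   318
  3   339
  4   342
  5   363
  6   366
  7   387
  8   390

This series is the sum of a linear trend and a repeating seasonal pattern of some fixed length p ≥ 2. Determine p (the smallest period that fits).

First differences y_{t+1} − y_t: 3, 21, 3, 21, 3, 21, …
The difference pattern repeats every 2 terms and not for any smaller step, so p = 2.

2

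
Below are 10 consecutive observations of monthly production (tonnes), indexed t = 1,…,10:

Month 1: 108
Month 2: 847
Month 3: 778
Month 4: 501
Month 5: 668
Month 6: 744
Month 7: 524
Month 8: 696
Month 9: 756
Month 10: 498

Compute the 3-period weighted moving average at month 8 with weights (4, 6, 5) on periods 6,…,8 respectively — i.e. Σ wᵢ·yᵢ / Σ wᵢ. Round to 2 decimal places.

640.00

Weighted sum: 4·744 + 6·524 + 5·696 = 2976 + 3144 + 3480 = 9600
Weight total: 4 + 6 + 5 = 15
WMA = 9600 / 15 = 640.00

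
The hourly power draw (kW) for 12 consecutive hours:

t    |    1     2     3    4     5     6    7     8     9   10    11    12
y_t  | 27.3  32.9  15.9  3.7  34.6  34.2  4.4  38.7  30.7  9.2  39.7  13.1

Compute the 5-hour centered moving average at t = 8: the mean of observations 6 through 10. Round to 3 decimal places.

23.440

Sum of periods 6–10: 34.2 + 4.4 + 38.7 + 30.7 + 9.2 = 117.2
Divide by 5: 117.2 / 5 = 23.440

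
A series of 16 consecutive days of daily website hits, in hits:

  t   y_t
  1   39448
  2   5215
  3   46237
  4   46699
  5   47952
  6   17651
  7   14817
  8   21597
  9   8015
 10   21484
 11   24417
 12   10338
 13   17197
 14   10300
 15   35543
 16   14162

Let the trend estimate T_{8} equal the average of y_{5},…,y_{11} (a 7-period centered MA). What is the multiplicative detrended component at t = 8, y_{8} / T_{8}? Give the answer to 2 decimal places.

Trend T_8 = (47952 + 17651 + 14817 + 21597 + 8015 + 21484 + 24417) / 7 = 155933/7 = 22276.1429
Ratio to trend: 21597 / 22276.1429 = 0.97

0.97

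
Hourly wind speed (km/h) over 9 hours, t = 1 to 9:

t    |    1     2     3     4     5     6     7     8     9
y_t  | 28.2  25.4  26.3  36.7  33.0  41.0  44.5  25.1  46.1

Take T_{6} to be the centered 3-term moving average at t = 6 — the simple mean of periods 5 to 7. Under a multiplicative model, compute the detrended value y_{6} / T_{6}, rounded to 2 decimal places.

1.04

Trend T_6 = (33.0 + 41.0 + 44.5) / 3 = 118.5/3 = 39.5000
Ratio to trend: 41.0 / 39.5000 = 1.04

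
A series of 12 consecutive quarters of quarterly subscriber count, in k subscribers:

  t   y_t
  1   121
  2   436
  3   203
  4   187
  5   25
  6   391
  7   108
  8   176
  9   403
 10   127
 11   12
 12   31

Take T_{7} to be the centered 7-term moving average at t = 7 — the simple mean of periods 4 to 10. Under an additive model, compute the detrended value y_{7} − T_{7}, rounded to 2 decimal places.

Trend T_7 = (187 + 25 + 391 + 108 + 176 + 403 + 127) / 7 = 1417/7 = 202.4286
Detrended value: 108 − 202.4286 = -94.43

-94.43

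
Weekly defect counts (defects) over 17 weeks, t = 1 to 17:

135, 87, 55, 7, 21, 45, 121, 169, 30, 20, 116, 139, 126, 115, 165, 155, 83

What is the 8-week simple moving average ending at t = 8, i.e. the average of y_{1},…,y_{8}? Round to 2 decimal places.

Sum of periods 1–8: 135 + 87 + 55 + 7 + 21 + 45 + 121 + 169 = 640
Divide by 8: 640 / 8 = 80.00

80.00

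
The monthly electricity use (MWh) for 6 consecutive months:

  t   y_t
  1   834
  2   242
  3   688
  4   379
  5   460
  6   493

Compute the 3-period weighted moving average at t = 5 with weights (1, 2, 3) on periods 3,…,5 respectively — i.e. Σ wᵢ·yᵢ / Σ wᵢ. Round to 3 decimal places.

471.000

Weighted sum: 1·688 + 2·379 + 3·460 = 688 + 758 + 1380 = 2826
Weight total: 1 + 2 + 3 = 6
WMA = 2826 / 6 = 471.000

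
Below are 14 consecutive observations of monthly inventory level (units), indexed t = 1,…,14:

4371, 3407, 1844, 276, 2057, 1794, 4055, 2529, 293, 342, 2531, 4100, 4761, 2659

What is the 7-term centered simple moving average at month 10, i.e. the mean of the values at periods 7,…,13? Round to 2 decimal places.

Sum of periods 7–13: 4055 + 2529 + 293 + 342 + 2531 + 4100 + 4761 = 18611
Divide by 7: 18611 / 7 = 2658.71

2658.71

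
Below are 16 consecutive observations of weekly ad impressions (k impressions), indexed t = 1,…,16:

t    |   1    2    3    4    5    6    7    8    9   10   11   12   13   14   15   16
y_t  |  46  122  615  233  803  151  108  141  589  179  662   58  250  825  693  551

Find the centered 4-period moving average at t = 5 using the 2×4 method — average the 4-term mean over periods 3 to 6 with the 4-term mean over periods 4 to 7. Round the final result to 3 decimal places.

387.125

Sum over 3–6: 615 + 233 + 803 + 151 = 1802
Sum over 4–7: 233 + 803 + 151 + 108 = 1295
CMA at t=5 = (1802 + 1295) / (2·4) = 3097 / 8 = 387.125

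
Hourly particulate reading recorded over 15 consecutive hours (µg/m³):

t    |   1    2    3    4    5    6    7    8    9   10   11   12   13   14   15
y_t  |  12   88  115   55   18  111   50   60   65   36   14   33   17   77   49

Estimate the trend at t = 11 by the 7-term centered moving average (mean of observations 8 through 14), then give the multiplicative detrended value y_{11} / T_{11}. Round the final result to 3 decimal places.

Trend T_11 = (60 + 65 + 36 + 14 + 33 + 17 + 77) / 7 = 302/7 = 43.14286
Ratio to trend: 14 / 43.14286 = 0.325

0.325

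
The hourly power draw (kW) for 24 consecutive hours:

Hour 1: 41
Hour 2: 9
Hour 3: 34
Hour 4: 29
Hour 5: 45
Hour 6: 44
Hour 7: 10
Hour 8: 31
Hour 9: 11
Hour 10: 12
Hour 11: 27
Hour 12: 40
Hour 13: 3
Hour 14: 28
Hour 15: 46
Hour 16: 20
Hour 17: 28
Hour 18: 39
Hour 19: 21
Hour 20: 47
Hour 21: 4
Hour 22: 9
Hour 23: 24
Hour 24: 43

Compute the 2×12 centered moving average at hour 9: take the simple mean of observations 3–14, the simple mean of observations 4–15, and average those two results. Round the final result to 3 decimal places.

Sum over 3–14: 34 + 29 + 45 + 44 + 10 + 31 + 11 + 12 + 27 + 40 + 3 + 28 = 314
Sum over 4–15: 29 + 45 + 44 + 10 + 31 + 11 + 12 + 27 + 40 + 3 + 28 + 46 = 326
CMA at t=9 = (314 + 326) / (2·12) = 640 / 24 = 26.667

26.667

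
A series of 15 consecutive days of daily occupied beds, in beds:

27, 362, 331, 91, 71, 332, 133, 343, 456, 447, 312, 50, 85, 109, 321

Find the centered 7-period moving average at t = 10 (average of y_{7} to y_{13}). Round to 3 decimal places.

Sum of periods 7–13: 133 + 343 + 456 + 447 + 312 + 50 + 85 = 1826
Divide by 7: 1826 / 7 = 260.857

260.857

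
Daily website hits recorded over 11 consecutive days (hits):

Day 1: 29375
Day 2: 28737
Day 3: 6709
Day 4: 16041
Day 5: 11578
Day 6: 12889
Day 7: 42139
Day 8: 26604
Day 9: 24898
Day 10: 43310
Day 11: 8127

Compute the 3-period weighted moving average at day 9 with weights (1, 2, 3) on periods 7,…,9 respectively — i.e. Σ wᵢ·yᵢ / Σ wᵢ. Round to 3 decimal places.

Weighted sum: 1·42139 + 2·26604 + 3·24898 = 42139 + 53208 + 74694 = 170041
Weight total: 1 + 2 + 3 = 6
WMA = 170041 / 6 = 28340.167

28340.167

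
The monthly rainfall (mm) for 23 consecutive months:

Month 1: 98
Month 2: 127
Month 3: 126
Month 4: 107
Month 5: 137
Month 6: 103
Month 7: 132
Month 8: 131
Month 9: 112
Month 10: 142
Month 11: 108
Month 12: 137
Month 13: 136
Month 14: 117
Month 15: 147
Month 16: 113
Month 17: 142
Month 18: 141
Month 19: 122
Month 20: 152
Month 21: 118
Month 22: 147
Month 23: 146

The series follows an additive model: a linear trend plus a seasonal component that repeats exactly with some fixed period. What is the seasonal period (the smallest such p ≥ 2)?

5

First differences y_{t+1} − y_t: 29, -1, -19, 30, -34, 29, -1, -19, 30, -34, 29, -1, …
The difference pattern repeats every 5 terms and not for any smaller step, so p = 5.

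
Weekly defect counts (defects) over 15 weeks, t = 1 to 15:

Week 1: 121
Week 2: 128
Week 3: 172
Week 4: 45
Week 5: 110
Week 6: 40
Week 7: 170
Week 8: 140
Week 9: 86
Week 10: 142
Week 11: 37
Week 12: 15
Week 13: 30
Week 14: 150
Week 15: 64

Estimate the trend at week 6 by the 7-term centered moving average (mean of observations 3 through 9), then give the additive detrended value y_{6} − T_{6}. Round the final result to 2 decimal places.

-69.00

Trend T_6 = (172 + 45 + 110 + 40 + 170 + 140 + 86) / 7 = 763/7 = 109.0000
Detrended value: 40 − 109.0000 = -69.00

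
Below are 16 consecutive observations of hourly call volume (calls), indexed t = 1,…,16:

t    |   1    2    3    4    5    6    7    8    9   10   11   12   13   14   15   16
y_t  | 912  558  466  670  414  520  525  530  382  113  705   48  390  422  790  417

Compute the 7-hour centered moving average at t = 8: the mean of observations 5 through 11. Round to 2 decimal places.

Sum of periods 5–11: 414 + 520 + 525 + 530 + 382 + 113 + 705 = 3189
Divide by 7: 3189 / 7 = 455.57

455.57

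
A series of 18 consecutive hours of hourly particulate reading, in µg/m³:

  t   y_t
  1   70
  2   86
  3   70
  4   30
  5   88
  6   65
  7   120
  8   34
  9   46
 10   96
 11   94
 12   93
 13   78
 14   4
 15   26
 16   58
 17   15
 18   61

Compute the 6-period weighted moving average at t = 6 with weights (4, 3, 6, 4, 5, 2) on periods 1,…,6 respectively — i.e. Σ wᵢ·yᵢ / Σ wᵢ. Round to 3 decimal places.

Weighted sum: 4·70 + 3·86 + 6·70 + 4·30 + 5·88 + 2·65 = 280 + 258 + 420 + 120 + 440 + 130 = 1648
Weight total: 4 + 3 + 6 + 4 + 5 + 2 = 24
WMA = 1648 / 24 = 68.667

68.667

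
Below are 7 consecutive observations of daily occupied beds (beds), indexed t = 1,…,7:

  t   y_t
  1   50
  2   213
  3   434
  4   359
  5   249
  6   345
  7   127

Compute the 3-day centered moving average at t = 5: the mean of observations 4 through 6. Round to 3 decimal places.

317.667

Sum of periods 4–6: 359 + 249 + 345 = 953
Divide by 3: 953 / 3 = 317.667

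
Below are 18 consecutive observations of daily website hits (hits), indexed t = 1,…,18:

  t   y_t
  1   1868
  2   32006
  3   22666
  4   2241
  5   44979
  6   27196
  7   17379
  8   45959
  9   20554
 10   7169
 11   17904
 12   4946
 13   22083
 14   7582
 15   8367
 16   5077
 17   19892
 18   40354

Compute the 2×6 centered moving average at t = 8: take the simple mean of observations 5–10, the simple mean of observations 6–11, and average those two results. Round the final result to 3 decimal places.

24949.750

Sum over 5–10: 44979 + 27196 + 17379 + 45959 + 20554 + 7169 = 163236
Sum over 6–11: 27196 + 17379 + 45959 + 20554 + 7169 + 17904 = 136161
CMA at t=8 = (163236 + 136161) / (2·6) = 299397 / 12 = 24949.750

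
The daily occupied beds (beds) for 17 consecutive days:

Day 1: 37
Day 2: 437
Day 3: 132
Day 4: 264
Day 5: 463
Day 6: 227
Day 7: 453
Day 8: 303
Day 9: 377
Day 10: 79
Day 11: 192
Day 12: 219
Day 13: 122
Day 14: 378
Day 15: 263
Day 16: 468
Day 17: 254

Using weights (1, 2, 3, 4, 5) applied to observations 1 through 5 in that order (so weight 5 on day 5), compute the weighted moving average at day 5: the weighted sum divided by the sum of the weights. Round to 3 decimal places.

311.867

Weighted sum: 1·37 + 2·437 + 3·132 + 4·264 + 5·463 = 37 + 874 + 396 + 1056 + 2315 = 4678
Weight total: 1 + 2 + 3 + 4 + 5 = 15
WMA = 4678 / 15 = 311.867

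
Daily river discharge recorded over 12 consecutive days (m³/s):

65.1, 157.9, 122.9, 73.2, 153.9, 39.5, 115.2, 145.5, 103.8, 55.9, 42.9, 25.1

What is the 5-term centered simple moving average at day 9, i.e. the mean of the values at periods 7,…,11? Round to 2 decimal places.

92.66

Sum of periods 7–11: 115.2 + 145.5 + 103.8 + 55.9 + 42.9 = 463.3
Divide by 5: 463.3 / 5 = 92.66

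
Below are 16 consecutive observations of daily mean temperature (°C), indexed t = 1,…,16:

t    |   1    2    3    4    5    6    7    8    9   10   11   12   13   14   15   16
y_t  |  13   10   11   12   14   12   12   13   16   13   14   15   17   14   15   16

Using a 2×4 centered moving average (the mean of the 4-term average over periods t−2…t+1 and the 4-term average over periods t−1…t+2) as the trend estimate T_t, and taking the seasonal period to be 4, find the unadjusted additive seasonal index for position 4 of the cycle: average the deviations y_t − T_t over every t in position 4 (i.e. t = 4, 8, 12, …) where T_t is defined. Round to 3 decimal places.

Season position 4 occurs at t = 4, 8, 12 (where T_t is defined).
t=4: T_4 = 12.00000; y_4 − T_4 = 12 − 12.00000 = 0.00000
t=8: T_8 = 13.37500; y_8 − T_8 = 13 − 13.37500 = -0.37500
t=12: T_12 = 14.87500; y_12 − T_12 = 15 − 14.87500 = 0.12500
Mean deviation: (0.00000 + -0.37500 + 0.12500) / 3 = -0.083

-0.083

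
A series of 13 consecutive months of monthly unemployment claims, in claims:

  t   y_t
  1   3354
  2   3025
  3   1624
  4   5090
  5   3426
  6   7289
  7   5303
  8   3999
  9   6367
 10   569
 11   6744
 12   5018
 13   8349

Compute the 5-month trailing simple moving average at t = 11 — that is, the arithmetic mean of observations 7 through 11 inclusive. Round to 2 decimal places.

Sum of periods 7–11: 5303 + 3999 + 6367 + 569 + 6744 = 22982
Divide by 5: 22982 / 5 = 4596.40

4596.40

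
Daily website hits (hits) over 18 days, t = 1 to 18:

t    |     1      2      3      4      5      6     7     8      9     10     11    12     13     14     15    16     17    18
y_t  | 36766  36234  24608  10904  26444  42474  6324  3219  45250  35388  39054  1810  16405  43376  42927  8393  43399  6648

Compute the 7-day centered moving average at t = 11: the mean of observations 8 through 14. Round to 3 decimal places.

26357.429

Sum of periods 8–14: 3219 + 45250 + 35388 + 39054 + 1810 + 16405 + 43376 = 184502
Divide by 7: 184502 / 7 = 26357.429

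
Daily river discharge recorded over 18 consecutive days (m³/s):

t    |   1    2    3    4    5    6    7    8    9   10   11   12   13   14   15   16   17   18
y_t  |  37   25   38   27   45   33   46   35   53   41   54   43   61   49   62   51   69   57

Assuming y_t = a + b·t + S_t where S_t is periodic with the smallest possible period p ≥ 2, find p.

First differences y_{t+1} − y_t: -12, 13, -11, 18, -12, 13, -11, 18, -12, 13, …
The difference pattern repeats every 4 terms and not for any smaller step, so p = 4.

4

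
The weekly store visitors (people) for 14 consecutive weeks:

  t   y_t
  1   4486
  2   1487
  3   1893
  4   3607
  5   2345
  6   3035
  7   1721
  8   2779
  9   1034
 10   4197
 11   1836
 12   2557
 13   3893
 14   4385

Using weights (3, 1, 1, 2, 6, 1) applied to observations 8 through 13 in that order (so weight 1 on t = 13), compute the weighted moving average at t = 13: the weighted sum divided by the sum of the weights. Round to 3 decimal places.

2605.357

Weighted sum: 3·2779 + 1·1034 + 1·4197 + 2·1836 + 6·2557 + 1·3893 = 8337 + 1034 + 4197 + 3672 + 15342 + 3893 = 36475
Weight total: 3 + 1 + 1 + 2 + 6 + 1 = 14
WMA = 36475 / 14 = 2605.357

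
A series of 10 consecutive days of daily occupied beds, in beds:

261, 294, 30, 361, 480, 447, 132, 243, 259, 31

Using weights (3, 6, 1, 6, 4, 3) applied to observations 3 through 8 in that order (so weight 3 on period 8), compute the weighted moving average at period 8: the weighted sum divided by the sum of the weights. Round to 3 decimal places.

Weighted sum: 3·30 + 6·361 + 1·480 + 6·447 + 4·132 + 3·243 = 90 + 2166 + 480 + 2682 + 528 + 729 = 6675
Weight total: 3 + 6 + 1 + 6 + 4 + 3 = 23
WMA = 6675 / 23 = 290.217

290.217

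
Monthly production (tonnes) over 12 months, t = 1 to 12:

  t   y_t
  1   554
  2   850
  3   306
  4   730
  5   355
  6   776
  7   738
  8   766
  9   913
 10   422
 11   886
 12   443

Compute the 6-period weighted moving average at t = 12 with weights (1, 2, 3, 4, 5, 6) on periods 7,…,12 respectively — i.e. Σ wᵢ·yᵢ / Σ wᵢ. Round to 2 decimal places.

Weighted sum: 1·738 + 2·766 + 3·913 + 4·422 + 5·886 + 6·443 = 738 + 1532 + 2739 + 1688 + 4430 + 2658 = 13785
Weight total: 1 + 2 + 3 + 4 + 5 + 6 = 21
WMA = 13785 / 21 = 656.43

656.43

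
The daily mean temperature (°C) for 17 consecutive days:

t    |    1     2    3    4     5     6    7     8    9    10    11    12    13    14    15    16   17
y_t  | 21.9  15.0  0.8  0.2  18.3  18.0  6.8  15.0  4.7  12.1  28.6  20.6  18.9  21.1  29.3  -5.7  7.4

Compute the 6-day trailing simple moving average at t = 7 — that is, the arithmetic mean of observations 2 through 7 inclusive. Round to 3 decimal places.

Sum of periods 2–7: 15.0 + 0.8 + 0.2 + 18.3 + 18.0 + 6.8 = 59.1
Divide by 6: 59.1 / 6 = 9.850

9.850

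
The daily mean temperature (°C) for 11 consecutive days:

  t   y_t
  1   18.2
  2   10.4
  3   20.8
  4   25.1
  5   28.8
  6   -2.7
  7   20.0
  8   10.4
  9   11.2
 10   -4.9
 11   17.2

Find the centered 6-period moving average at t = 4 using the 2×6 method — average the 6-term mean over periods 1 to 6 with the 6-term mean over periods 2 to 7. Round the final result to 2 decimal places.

16.92

Sum over 1–6: 18.2 + 10.4 + 20.8 + 25.1 + 28.8 + (-2.7) = 100.6
Sum over 2–7: 10.4 + 20.8 + 25.1 + 28.8 + (-2.7) + 20.0 = 102.4
CMA at t=4 = (100.6 + 102.4) / (2·6) = 203.0 / 12 = 16.92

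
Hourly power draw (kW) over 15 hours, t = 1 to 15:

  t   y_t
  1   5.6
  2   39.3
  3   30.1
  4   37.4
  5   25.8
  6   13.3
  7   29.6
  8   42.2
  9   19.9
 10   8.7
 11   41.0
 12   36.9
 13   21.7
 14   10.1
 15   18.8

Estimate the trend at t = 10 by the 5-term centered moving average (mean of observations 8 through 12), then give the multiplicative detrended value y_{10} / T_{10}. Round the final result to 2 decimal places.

0.29

Trend T_10 = (42.2 + 19.9 + 8.7 + 41.0 + 36.9) / 5 = 148.7/5 = 29.7400
Ratio to trend: 8.7 / 29.7400 = 0.29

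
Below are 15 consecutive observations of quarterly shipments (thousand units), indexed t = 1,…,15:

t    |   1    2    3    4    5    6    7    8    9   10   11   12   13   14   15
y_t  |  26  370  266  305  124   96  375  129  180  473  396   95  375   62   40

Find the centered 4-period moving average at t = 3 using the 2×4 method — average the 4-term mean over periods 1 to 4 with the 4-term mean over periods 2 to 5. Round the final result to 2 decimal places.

254.00

Sum over 1–4: 26 + 370 + 266 + 305 = 967
Sum over 2–5: 370 + 266 + 305 + 124 = 1065
CMA at t=3 = (967 + 1065) / (2·4) = 2032 / 8 = 254.00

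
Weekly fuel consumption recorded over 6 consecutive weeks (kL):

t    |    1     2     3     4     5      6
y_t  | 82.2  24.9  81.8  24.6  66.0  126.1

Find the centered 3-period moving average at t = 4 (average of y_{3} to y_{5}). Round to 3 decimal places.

Sum of periods 3–5: 81.8 + 24.6 + 66.0 = 172.4
Divide by 3: 172.4 / 3 = 57.467

57.467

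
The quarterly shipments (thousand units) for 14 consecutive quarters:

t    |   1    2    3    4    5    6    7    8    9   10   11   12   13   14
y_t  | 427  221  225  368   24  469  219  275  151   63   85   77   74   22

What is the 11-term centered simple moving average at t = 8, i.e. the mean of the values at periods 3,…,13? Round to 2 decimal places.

184.55

Sum of periods 3–13: 225 + 368 + 24 + 469 + 219 + 275 + 151 + 63 + 85 + 77 + 74 = 2030
Divide by 11: 2030 / 11 = 184.55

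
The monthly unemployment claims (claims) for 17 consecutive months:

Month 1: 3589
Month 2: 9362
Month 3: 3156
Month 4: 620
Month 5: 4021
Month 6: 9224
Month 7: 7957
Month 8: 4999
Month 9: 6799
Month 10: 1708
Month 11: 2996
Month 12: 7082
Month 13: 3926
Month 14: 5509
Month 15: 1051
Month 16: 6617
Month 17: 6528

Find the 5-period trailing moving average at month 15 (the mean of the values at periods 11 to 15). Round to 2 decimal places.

4112.80

Sum of periods 11–15: 2996 + 7082 + 3926 + 5509 + 1051 = 20564
Divide by 5: 20564 / 5 = 4112.80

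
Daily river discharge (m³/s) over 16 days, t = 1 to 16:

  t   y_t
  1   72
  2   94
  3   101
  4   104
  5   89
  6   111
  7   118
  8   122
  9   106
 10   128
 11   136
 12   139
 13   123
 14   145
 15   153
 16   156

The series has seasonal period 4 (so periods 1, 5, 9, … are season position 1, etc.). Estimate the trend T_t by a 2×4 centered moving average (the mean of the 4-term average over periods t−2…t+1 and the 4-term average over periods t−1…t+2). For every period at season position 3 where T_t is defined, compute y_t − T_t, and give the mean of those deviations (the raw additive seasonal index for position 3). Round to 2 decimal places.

6.21

Season position 3 occurs at t = 3, 7, 11 (where T_t is defined).
t=3: T_3 = 94.8750; y_3 − T_3 = 101 − 94.8750 = 6.1250
t=7: T_7 = 112.1250; y_7 − T_7 = 118 − 112.1250 = 5.8750
t=11: T_11 = 129.3750; y_11 − T_11 = 136 − 129.3750 = 6.6250
Mean deviation: (6.1250 + 5.8750 + 6.6250) / 3 = 6.21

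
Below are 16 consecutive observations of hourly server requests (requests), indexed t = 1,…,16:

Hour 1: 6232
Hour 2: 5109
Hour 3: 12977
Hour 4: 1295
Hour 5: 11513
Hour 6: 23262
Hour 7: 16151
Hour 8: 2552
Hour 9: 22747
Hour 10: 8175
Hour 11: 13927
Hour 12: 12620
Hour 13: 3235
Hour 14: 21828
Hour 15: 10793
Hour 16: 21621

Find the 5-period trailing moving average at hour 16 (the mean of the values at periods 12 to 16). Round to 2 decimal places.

Sum of periods 12–16: 12620 + 3235 + 21828 + 10793 + 21621 = 70097
Divide by 5: 70097 / 5 = 14019.40

14019.40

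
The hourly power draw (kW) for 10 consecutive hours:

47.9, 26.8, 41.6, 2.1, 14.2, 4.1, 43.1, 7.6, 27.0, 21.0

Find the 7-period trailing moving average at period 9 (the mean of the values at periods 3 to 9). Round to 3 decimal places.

Sum of periods 3–9: 41.6 + 2.1 + 14.2 + 4.1 + 43.1 + 7.6 + 27.0 = 139.7
Divide by 7: 139.7 / 7 = 19.957

19.957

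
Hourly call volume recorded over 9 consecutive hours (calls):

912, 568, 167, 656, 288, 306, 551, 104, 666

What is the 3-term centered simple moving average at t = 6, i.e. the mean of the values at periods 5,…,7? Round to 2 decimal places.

381.67

Sum of periods 5–7: 288 + 306 + 551 = 1145
Divide by 3: 1145 / 3 = 381.67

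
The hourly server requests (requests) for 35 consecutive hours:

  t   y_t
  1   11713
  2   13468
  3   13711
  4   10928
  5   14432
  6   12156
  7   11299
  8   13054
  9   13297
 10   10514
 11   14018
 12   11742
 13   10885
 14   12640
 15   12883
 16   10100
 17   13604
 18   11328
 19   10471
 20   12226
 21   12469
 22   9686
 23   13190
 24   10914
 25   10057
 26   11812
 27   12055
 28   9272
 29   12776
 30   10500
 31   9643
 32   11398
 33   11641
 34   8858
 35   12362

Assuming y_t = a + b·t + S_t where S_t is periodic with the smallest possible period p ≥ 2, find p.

6

First differences y_{t+1} − y_t: 1755, 243, -2783, 3504, -2276, -857, 1755, 243, -2783, 3504, -2276, -857, 1755, 243, …
The difference pattern repeats every 6 terms and not for any smaller step, so p = 6.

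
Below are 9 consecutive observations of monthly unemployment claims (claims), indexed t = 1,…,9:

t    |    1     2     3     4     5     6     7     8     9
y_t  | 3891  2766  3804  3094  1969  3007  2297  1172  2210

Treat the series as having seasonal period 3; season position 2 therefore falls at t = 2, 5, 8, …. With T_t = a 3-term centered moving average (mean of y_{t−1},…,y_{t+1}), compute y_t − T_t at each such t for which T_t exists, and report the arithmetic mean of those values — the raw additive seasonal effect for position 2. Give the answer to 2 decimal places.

Season position 2 occurs at t = 2, 5, 8 (where T_t is defined).
t=2: T_2 = 3487.0000; y_2 − T_2 = 2766 − 3487.0000 = -721.0000
t=5: T_5 = 2690.0000; y_5 − T_5 = 1969 − 2690.0000 = -721.0000
t=8: T_8 = 1893.0000; y_8 − T_8 = 1172 − 1893.0000 = -721.0000
Mean deviation: (-721.0000 + -721.0000 + -721.0000) / 3 = -721.00

-721.00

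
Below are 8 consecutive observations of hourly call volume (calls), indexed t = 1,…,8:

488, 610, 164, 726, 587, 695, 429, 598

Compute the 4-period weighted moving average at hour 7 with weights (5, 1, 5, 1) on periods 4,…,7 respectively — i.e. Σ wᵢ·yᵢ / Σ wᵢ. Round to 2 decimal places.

676.75

Weighted sum: 5·726 + 1·587 + 5·695 + 1·429 = 3630 + 587 + 3475 + 429 = 8121
Weight total: 5 + 1 + 5 + 1 = 12
WMA = 8121 / 12 = 676.75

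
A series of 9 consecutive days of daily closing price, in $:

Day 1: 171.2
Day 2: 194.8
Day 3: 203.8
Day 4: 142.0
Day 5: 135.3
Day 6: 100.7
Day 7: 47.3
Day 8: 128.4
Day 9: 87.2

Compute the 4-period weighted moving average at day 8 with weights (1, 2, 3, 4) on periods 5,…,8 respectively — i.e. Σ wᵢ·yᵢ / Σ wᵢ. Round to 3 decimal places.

Weighted sum: 1·135.3 + 2·100.7 + 3·47.3 + 4·128.4 = 135.3 + 201.4 + 141.9 + 513.6 = 992.2
Weight total: 1 + 2 + 3 + 4 = 10
WMA = 992.2 / 10 = 99.220

99.220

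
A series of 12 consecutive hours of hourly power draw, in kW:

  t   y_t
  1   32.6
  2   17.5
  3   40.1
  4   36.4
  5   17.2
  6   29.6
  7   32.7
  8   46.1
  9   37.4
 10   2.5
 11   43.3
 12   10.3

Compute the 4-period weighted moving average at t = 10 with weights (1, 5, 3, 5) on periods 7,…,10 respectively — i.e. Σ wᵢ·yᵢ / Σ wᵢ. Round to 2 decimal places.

27.71

Weighted sum: 1·32.7 + 5·46.1 + 3·37.4 + 5·2.5 = 32.7 + 230.5 + 112.2 + 12.5 = 387.9
Weight total: 1 + 5 + 3 + 5 = 14
WMA = 387.9 / 14 = 27.71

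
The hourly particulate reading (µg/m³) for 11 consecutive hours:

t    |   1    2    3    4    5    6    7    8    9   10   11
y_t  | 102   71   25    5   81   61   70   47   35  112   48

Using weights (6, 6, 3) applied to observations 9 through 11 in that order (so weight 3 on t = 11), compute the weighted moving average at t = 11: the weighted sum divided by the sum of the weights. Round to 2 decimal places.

Weighted sum: 6·35 + 6·112 + 3·48 = 210 + 672 + 144 = 1026
Weight total: 6 + 6 + 3 = 15
WMA = 1026 / 15 = 68.40

68.40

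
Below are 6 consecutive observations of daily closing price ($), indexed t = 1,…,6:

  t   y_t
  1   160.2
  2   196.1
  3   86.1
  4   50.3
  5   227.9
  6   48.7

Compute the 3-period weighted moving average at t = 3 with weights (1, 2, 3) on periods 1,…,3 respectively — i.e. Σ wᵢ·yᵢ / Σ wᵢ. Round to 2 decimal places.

Weighted sum: 1·160.2 + 2·196.1 + 3·86.1 = 160.2 + 392.2 + 258.3 = 810.7
Weight total: 1 + 2 + 3 = 6
WMA = 810.7 / 6 = 135.12

135.12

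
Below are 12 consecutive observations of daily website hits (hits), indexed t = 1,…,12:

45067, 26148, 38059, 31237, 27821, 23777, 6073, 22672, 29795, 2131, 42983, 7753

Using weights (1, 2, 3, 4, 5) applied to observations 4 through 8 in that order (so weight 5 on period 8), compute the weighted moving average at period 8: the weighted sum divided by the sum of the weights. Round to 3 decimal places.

19724.133

Weighted sum: 1·31237 + 2·27821 + 3·23777 + 4·6073 + 5·22672 = 31237 + 55642 + 71331 + 24292 + 113360 = 295862
Weight total: 1 + 2 + 3 + 4 + 5 = 15
WMA = 295862 / 15 = 19724.133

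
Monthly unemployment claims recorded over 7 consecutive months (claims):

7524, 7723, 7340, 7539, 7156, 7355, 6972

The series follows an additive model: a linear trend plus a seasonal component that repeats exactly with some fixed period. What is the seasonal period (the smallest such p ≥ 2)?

2

First differences y_{t+1} − y_t: 199, -383, 199, -383, 199, -383, …
The difference pattern repeats every 2 terms and not for any smaller step, so p = 2.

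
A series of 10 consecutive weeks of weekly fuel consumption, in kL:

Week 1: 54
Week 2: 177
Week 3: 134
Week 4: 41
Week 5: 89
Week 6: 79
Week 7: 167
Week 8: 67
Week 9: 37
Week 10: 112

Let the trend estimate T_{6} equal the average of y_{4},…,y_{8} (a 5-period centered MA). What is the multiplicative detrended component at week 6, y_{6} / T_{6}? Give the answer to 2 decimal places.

0.89

Trend T_6 = (41 + 89 + 79 + 167 + 67) / 5 = 443/5 = 88.6000
Ratio to trend: 79 / 88.6000 = 0.89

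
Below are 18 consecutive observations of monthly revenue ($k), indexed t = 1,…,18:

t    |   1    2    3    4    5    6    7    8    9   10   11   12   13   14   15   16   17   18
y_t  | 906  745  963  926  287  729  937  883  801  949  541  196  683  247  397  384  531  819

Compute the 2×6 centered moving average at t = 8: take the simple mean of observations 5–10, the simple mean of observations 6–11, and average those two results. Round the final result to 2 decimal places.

785.50

Sum over 5–10: 287 + 729 + 937 + 883 + 801 + 949 = 4586
Sum over 6–11: 729 + 937 + 883 + 801 + 949 + 541 = 4840
CMA at t=8 = (4586 + 4840) / (2·6) = 9426 / 12 = 785.50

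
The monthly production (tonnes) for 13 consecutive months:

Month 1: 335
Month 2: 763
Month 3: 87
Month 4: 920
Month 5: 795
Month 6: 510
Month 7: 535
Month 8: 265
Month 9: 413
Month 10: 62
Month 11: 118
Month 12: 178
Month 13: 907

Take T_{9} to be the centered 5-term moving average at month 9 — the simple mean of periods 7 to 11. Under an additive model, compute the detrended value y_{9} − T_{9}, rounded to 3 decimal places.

Trend T_9 = (535 + 265 + 413 + 62 + 118) / 5 = 1393/5 = 278.60000
Detrended value: 413 − 278.60000 = 134.400

134.400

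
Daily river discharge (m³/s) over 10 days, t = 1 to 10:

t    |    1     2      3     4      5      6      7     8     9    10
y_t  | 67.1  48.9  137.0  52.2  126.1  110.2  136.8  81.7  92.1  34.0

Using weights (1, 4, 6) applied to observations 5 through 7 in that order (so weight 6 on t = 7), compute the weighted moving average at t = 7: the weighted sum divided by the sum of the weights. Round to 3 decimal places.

Weighted sum: 1·126.1 + 4·110.2 + 6·136.8 = 126.1 + 440.8 + 820.8 = 1387.7
Weight total: 1 + 4 + 6 = 11
WMA = 1387.7 / 11 = 126.155

126.155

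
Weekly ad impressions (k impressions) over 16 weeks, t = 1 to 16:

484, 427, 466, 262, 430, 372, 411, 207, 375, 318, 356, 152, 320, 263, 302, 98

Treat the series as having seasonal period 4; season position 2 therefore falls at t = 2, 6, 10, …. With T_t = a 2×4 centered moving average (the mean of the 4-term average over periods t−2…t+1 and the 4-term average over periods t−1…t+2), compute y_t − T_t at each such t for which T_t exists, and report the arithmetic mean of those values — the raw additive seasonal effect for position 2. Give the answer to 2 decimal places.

Season position 2 occurs at t = 6, 10, 14 (where T_t is defined).
t=6: T_6 = 361.8750; y_6 − T_6 = 372 − 361.8750 = 10.1250
t=10: T_10 = 307.1250; y_10 − T_10 = 318 − 307.1250 = 10.8750
t=14: T_14 = 252.5000; y_14 − T_14 = 263 − 252.5000 = 10.5000
Mean deviation: (10.1250 + 10.8750 + 10.5000) / 3 = 10.50

10.50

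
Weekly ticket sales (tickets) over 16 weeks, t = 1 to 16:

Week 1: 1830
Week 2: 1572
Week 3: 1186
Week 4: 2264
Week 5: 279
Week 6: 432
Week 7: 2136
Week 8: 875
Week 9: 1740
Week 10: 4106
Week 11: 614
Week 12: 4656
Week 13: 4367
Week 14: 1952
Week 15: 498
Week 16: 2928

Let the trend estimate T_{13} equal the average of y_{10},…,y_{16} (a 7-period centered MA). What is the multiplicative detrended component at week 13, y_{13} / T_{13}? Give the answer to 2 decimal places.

1.60

Trend T_13 = (4106 + 614 + 4656 + 4367 + 1952 + 498 + 2928) / 7 = 19121/7 = 2731.5714
Ratio to trend: 4367 / 2731.5714 = 1.60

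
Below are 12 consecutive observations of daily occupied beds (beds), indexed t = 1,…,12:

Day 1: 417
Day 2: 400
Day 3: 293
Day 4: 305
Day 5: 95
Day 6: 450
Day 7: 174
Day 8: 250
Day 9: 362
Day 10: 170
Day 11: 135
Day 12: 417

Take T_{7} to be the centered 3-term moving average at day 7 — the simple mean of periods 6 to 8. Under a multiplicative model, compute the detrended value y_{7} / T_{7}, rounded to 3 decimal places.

Trend T_7 = (450 + 174 + 250) / 3 = 874/3 = 291.33333
Ratio to trend: 174 / 291.33333 = 0.597

0.597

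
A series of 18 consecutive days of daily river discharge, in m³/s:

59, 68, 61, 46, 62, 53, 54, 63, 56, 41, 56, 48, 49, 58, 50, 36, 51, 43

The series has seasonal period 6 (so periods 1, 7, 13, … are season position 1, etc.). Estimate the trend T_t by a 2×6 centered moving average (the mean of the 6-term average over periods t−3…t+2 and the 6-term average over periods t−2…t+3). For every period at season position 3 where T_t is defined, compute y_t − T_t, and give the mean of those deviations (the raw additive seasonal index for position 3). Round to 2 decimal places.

Season position 3 occurs at t = 9, 15 (where T_t is defined).
t=9: T_9 = 53.4167; y_9 − T_9 = 56 − 53.4167 = 2.5833
t=15: T_15 = 48.2500; y_15 − T_15 = 50 − 48.2500 = 1.7500
Mean deviation: (2.5833 + 1.7500) / 2 = 2.17

2.17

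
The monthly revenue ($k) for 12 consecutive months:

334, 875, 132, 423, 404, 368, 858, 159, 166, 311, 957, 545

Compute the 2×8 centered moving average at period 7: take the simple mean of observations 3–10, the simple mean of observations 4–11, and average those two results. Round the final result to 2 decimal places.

Sum over 3–10: 132 + 423 + 404 + 368 + 858 + 159 + 166 + 311 = 2821
Sum over 4–11: 423 + 404 + 368 + 858 + 159 + 166 + 311 + 957 = 3646
CMA at t=7 = (2821 + 3646) / (2·8) = 6467 / 16 = 404.19

404.19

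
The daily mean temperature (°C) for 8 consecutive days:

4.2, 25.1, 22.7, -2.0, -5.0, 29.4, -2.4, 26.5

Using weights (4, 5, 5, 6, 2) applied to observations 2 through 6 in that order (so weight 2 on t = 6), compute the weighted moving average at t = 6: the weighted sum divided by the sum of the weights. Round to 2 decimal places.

10.58

Weighted sum: 4·25.1 + 5·22.7 + 5·-2.0 + 6·-5.0 + 2·29.4 = 100.4 + 113.5 + -10.0 + -30.0 + 58.8 = 232.7
Weight total: 4 + 5 + 5 + 6 + 2 = 22
WMA = 232.7 / 22 = 10.58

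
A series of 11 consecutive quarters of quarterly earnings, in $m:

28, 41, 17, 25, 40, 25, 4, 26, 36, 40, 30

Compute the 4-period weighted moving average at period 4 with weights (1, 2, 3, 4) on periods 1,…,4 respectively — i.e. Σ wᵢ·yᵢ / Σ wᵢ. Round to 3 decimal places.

Weighted sum: 1·28 + 2·41 + 3·17 + 4·25 = 28 + 82 + 51 + 100 = 261
Weight total: 1 + 2 + 3 + 4 = 10
WMA = 261 / 10 = 26.100

26.100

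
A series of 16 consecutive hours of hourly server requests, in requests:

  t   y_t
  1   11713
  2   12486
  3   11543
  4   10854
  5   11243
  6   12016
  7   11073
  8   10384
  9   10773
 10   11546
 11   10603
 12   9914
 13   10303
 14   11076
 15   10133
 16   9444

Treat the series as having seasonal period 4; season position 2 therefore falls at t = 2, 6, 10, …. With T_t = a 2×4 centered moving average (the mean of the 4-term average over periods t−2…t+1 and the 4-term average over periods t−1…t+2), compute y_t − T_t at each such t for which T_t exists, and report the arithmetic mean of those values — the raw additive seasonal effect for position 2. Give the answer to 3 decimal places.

778.250

Season position 2 occurs at t = 6, 10, 14 (where T_t is defined).
t=6: T_6 = 11237.75000; y_6 − T_6 = 12016 − 11237.75000 = 778.25000
t=10: T_10 = 10767.75000; y_10 − T_10 = 11546 − 10767.75000 = 778.25000
t=14: T_14 = 10297.75000; y_14 − T_14 = 11076 − 10297.75000 = 778.25000
Mean deviation: (778.25000 + 778.25000 + 778.25000) / 3 = 778.250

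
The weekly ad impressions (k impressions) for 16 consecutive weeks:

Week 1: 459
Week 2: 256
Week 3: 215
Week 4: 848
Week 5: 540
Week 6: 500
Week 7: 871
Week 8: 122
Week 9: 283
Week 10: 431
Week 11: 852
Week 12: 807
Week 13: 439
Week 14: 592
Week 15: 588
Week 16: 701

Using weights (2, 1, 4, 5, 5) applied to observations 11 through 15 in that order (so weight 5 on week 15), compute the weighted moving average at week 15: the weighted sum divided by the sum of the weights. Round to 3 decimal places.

Weighted sum: 2·852 + 1·807 + 4·439 + 5·592 + 5·588 = 1704 + 807 + 1756 + 2960 + 2940 = 10167
Weight total: 2 + 1 + 4 + 5 + 5 = 17
WMA = 10167 / 17 = 598.059

598.059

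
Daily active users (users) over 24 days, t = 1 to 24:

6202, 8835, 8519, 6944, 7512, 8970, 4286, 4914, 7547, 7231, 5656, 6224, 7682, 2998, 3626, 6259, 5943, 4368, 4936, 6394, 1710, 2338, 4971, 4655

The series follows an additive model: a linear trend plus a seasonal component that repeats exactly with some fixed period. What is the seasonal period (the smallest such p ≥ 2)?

7

First differences y_{t+1} − y_t: 2633, -316, -1575, 568, 1458, -4684, 628, 2633, -316, -1575, 568, 1458, -4684, 628, 2633, -316, …
The difference pattern repeats every 7 terms and not for any smaller step, so p = 7.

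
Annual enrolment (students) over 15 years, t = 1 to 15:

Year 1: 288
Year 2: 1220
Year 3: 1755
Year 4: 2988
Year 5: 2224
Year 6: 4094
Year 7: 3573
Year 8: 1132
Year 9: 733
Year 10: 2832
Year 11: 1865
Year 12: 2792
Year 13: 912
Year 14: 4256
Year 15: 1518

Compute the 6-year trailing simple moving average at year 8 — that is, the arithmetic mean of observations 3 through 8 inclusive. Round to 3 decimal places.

Sum of periods 3–8: 1755 + 2988 + 2224 + 4094 + 3573 + 1132 = 15766
Divide by 6: 15766 / 6 = 2627.667

2627.667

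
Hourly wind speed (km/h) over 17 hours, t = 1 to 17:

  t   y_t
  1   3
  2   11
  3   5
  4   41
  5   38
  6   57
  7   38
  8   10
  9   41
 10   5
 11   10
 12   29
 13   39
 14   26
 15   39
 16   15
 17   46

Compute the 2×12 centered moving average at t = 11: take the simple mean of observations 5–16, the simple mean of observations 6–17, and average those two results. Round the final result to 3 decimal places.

29.250

Sum over 5–16: 38 + 57 + 38 + 10 + 41 + 5 + 10 + 29 + 39 + 26 + 39 + 15 = 347
Sum over 6–17: 57 + 38 + 10 + 41 + 5 + 10 + 29 + 39 + 26 + 39 + 15 + 46 = 355
CMA at t=11 = (347 + 355) / (2·12) = 702 / 24 = 29.250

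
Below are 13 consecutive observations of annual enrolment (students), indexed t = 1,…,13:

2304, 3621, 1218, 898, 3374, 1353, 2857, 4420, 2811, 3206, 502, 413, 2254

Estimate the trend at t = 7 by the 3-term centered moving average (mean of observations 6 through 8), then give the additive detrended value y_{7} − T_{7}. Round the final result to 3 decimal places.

-19.667

Trend T_7 = (1353 + 2857 + 4420) / 3 = 8630/3 = 2876.66667
Detrended value: 2857 − 2876.66667 = -19.667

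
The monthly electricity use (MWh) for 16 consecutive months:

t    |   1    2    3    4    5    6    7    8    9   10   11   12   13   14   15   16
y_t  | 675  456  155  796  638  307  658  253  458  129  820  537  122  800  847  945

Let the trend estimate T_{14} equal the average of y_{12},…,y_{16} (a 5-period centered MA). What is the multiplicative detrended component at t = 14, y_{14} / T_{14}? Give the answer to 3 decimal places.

1.230

Trend T_14 = (537 + 122 + 800 + 847 + 945) / 5 = 3251/5 = 650.20000
Ratio to trend: 800 / 650.20000 = 1.230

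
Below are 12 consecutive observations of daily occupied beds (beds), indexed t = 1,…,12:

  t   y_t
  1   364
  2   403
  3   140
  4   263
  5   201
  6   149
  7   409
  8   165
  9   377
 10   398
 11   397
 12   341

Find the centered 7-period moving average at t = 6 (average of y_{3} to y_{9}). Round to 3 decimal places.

243.429

Sum of periods 3–9: 140 + 263 + 201 + 149 + 409 + 165 + 377 = 1704
Divide by 7: 1704 / 7 = 243.429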